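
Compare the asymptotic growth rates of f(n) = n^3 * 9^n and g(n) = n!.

g(n) = n! grows faster: by Stirling n! ~ (n/e)^n sqrt(2*pi*n); (n/e)^n eventually dominates n^3 * 9^n.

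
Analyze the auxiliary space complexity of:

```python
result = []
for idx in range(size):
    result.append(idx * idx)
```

Space complexity: O(n).
Auxiliary storage grows linearly with the input size n in the worst case.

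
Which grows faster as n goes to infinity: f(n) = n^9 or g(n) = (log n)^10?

f(n) = n^9 grows faster: any positive polynomial dominates any polylog.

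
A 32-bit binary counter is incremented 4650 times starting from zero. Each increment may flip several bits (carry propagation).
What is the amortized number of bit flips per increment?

Bit i flips on every 2^i-th increment, so over 4650 increments bit i flips floor(4650/2^i) times. Summing over i: total flips < 2 * 4650. Amortized: < 2 = O(1) per increment.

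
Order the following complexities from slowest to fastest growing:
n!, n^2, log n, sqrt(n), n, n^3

Ordered by growth rate: log n < sqrt(n) < n < n^2 < n^3 < n!.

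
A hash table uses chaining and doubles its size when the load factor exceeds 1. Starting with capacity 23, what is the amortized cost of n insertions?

Rehashing occurs when load exceeds 1. Total rehash cost is geometric series summing to O(n). Each insertion itself is O(1). Amortized: O(1).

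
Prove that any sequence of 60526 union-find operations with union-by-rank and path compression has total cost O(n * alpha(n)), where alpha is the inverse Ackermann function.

Using Tarjan's analysis with rank-based potential function. Union-by-rank keeps tree height O(log n). Path compression flattens paths during find. For n = 60526 operations, total cost is O(n * alpha(n)), effectively O(n) since alpha grows incredibly slowly.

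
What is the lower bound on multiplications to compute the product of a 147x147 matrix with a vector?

A 147x147 matrix-vector product has 147 inner products of length 147. Output depends on all 147^2 = 21609 matrix entries. At least 21609 multiplications needed.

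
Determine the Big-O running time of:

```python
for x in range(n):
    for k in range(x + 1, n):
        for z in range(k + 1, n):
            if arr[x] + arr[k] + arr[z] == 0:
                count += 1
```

Time complexity: O(n^3).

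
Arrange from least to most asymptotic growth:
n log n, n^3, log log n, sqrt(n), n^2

Ordered by growth rate: log log n < sqrt(n) < n log n < n^2 < n^3.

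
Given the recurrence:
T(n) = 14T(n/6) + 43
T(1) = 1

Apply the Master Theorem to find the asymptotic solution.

a=14, b=6, f(n)=43. log_6(14) = 1.473. Case 1 of Master Theorem: T(n) = O(n^1.473).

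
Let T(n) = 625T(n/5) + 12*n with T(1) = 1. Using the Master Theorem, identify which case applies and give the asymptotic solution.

a=625, b=5, f(n)=12*n.
log_5(625) = 4 > 1.
Since f(n) = O(n^1) is polynomially smaller than n^4, Case 1 applies.
T(n) = Theta(n^4).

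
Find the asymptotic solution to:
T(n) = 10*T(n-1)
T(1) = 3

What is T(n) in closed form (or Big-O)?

Each step multiplies by 10. T(n) = T(1)*10^(n-1) = 3*10^(n-1).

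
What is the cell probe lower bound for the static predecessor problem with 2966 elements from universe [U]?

The Patrascu-Thorup lower bound shows any data structure on n = 2966 elements using O(n * polylog(n)) space requires Omega(log log U) query time. van Emde Boas trees achieve O(log log U) with O(U) space.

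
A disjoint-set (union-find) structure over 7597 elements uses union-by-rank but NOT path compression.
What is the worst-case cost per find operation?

Union-by-rank alone keeps every tree's height <= log_2(7597) ~= 12.9. Each find traverses from a node to its root, costing O(height) = O(log n). Without path compression this bound is tight.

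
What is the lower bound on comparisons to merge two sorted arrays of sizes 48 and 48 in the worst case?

Adversary: with |48 - 48| <= 1 the inputs can be fully interleaved so that every adjacent pair in the merged output comes from different arrays. Then each of the 95 adjacent pairs must be directly compared, or the algorithm cannot determine their relative order. Standard merge meets this bound.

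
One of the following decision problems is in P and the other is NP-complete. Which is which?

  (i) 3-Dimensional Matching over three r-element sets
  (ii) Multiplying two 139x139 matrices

(i) is NP-complete: one of Karp's 21 NP-complete problems.
(ii) is P: the schoolbook algorithm runs in O(n^3).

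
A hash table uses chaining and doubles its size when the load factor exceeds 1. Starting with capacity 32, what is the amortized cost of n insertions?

Rehashing occurs when load exceeds 1. Total rehash cost is geometric series summing to O(n). Each insertion itself is O(1). Amortized: O(1).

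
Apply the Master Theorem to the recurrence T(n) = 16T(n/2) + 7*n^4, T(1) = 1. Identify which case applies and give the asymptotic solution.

a=16, b=2, f(n)=7*n^4.
log_2(16) = 4, so n^(log_b(a)) = n^4.
f(n) = Theta(n^4), so Case 2 applies.
T(n) = Theta(n^4 log n).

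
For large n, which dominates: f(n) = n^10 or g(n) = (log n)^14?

f(n) = n^10 grows faster: any positive polynomial dominates any polylog.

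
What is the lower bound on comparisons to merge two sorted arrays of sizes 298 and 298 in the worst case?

Adversary: with |298 - 298| <= 1 the inputs can be fully interleaved so that every adjacent pair in the merged output comes from different arrays. Then each of the 595 adjacent pairs must be directly compared, or the algorithm cannot determine their relative order. Standard merge meets this bound.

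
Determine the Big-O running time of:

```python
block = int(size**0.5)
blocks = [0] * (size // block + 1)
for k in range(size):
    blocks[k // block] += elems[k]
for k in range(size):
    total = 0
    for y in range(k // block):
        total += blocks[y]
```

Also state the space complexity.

Time complexity: O(n * sqrt(n)).
Space complexity: O(sqrt(n)).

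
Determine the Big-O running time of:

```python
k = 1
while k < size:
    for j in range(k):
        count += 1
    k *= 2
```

Time complexity: O(n).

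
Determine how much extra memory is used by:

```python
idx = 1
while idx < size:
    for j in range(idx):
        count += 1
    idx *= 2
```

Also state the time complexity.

Space complexity: O(1).
Only a constant amount of auxiliary storage is used; nothing grows with n.
Time complexity: O(n).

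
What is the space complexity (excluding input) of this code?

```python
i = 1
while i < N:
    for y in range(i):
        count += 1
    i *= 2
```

Space complexity: O(1).
Only a constant amount of auxiliary storage is used; nothing grows with n.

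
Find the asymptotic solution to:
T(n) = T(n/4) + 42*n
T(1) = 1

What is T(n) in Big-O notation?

Geometric series: 42*n*(1 + 1/4 + 1/4^2 + ...) = O(n). T(n) = O(n).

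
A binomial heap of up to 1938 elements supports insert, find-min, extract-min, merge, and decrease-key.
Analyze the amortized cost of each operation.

A binomial heap with n <= 1938 elements has at most floor(log_2 1938) + 1 = 11 trees. Using potential Phi = number of trees: Insert adds one tree, but cascading merges reduce count -- amortized O(1). Find-min reads the cached minimum pointer: O(1). Extract-min creates O(log n) new trees: O(log n). Merge combines tree lists: O(log n). Decrease-key sifts the element up its tree of height <= log n: O(log n).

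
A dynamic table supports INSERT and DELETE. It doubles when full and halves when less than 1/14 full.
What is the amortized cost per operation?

Using potential function Phi = |2*num_items - table_size| when load > 1/2, and Phi = table_size/2 - num_items otherwise. The gap of 1/14 vs 1/2 for shrinking prevents thrashing. Both insert and delete have O(1) amortized cost.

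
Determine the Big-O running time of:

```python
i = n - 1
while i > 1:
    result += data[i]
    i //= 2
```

Time complexity: O(log n).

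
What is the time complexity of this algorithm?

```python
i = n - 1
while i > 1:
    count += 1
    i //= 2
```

Time complexity: O(log n).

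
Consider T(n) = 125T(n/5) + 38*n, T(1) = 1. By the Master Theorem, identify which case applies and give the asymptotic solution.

a=125, b=5, f(n)=38*n.
log_5(125) = 3 > 1.
Since f(n) = O(n^1) is polynomially smaller than n^3, Case 1 applies.
T(n) = Theta(n^3).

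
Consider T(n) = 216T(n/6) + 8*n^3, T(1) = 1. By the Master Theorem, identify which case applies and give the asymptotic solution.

a=216, b=6, f(n)=8*n^3.
log_6(216) = 3, so n^(log_b(a)) = n^3.
f(n) = Theta(n^3), so Case 2 applies.
T(n) = Theta(n^3 log n).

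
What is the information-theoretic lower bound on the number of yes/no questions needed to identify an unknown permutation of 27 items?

There are 27! = 10888869450418352160768000000 permutations. Each yes/no question gives at most 1 bit, so at least ceil(log_2(10888869450418352160768000000)) = 94 questions are needed.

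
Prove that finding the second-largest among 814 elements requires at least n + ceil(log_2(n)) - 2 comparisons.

Lower bound (adversary): identifying the maximum requires 814-1 comparisons (each eliminates one candidate). Assign weight 1 to each element; on each comparison the adversary lets the heavier side win and gives it the loser's weight. The max ends with weight 814, but each comparison it wins at most doubles its weight, so the max must win >= ceil(log_2(814)) = 10 comparisons. The second-largest is one of those 10 direct losers to the max, and identifying which one is largest needs >= 10-1 further comparisons. Total >= 814-1 + 10-1 = 822.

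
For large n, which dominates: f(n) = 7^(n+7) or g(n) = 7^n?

f(n) = 7^(n+7) and g(n) = 7^n are Theta of each other: 7^(n+7) = 7^7 * 7^n = Theta(7^n).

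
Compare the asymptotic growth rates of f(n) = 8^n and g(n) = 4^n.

f(n) = 8^n grows faster: (8/4)^n -> infinity since 8/4 > 1.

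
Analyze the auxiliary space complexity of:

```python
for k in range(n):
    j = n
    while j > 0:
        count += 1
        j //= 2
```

Space complexity: O(1).
Only a constant amount of auxiliary storage is used; nothing grows with n.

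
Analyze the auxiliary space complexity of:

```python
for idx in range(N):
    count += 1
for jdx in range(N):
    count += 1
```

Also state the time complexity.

Space complexity: O(1).
Only a constant amount of auxiliary storage is used; nothing grows with n.
Time complexity: O(n).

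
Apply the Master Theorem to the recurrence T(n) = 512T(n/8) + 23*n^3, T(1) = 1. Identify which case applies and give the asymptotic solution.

a=512, b=8, f(n)=23*n^3.
log_8(512) = 3, so n^(log_b(a)) = n^3.
f(n) = Theta(n^3), so Case 2 applies.
T(n) = Theta(n^3 log n).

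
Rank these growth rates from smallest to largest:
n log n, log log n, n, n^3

Ordered by growth rate: log log n < n < n log n < n^3.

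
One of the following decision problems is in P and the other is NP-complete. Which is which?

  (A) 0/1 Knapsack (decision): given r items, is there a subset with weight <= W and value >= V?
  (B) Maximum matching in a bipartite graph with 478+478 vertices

(A) is NP-complete: reduces from Subset Sum.
(B) is P: Hopcroft-Karp runs in O(E sqrt(V)).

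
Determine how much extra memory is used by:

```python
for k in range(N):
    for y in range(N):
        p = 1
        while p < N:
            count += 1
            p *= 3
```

Space complexity: O(1).
Only a constant amount of auxiliary storage is used; nothing grows with n.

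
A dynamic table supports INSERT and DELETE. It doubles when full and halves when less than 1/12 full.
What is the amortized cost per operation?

Using potential function Phi = |2*num_items - table_size| when load > 1/2, and Phi = table_size/2 - num_items otherwise. The gap of 1/12 vs 1/2 for shrinking prevents thrashing. Both insert and delete have O(1) amortized cost.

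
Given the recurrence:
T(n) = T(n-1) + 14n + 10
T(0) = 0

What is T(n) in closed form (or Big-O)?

Dominant term in sum is 14*sum(i, i=1..n) = 14*n*(n+1)/2 = O(n^2).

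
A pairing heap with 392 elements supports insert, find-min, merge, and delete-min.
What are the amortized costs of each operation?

Pairing heaps are self-adjusting heap-ordered trees. Insert and merge link two roots: O(1). Find-min reads the root: O(1). Delete-min removes the root, then pairs children in two passes; amortized cost is O(log 392) = O(log n).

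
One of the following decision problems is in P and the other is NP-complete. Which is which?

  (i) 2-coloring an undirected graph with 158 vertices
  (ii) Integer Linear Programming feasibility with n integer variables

(i) is P: 2-coloring is bipartiteness testing via BFS, O(V+E).
(ii) is NP-complete: ILP feasibility is NP-complete (LP relaxation is in P).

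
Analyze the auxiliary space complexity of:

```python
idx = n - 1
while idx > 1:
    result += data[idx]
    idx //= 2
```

Space complexity: O(1).
Only a constant amount of auxiliary storage is used; nothing grows with n.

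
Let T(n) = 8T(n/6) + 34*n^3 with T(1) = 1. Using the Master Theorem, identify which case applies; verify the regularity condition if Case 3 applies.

a=8, b=6, f(n)=34*n^3.
log_6(8) = 1.161 < 3.
f(n) = Omega(n^(1.161+epsilon)) for some epsilon > 0, so Case 3 is the candidate.
Regularity: a*f(n/b) = 8*34*(n/6)^3 = (8/216)*34*n^3 <= c*f(n) with c = 8/216 < 1. Satisfied.
Case 3: T(n) = Theta(n^3).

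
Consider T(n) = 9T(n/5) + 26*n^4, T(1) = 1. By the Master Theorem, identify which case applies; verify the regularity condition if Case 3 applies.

a=9, b=5, f(n)=26*n^4.
log_5(9) = 1.365 < 4.
f(n) = Omega(n^(1.365+epsilon)) for some epsilon > 0, so Case 3 is the candidate.
Regularity: a*f(n/b) = 9*26*(n/5)^4 = (9/625)*26*n^4 <= c*f(n) with c = 9/625 < 1. Satisfied.
Case 3: T(n) = Theta(n^4).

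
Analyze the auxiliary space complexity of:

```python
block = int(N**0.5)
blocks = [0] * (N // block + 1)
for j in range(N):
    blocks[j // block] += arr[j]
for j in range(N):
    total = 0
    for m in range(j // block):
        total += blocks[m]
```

Space complexity: O(sqrt(n)).
Storage scales with sqrt(n).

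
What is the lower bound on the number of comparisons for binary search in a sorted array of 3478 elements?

With 3478 possible positions, we need at least ceil(log_2(3478)) = 12 comparisons. Each comparison splits the remaining candidates by at most half.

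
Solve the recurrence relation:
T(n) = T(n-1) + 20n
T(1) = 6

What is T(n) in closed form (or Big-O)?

Unrolling: T(n) = 6 + 20*(2 + 3 + ... + n) = 6 + 20*(n(n+1)/2 - 1) = O(n^2).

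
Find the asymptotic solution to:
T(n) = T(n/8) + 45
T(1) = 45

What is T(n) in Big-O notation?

Each step divides n by 8 and adds 45. After log_8(n) steps, T(n) = O(log n).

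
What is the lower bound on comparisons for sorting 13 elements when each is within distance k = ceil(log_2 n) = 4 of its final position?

Partition the 13 positions into floor(n/k) blocks of k = 4 consecutive positions; any permutation within a block keeps every element within k of its final position, so there are at least (k!)^(n/k) distinguishable inputs. Lower bound: log_2((k!)^(n/k)) = (n/k) * log_2(k!) = Theta(n log k); with k = ceil(log_2 n), this is Omega(n log log n).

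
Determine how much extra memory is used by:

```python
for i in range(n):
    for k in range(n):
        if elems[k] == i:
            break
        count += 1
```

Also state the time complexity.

Space complexity: O(1).
Only a constant amount of auxiliary storage is used; nothing grows with n.
Time complexity: O(n^2).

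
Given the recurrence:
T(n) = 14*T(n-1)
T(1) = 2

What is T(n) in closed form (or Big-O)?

Each step multiplies by 14. T(n) = T(1)*14^(n-1) = 2*14^(n-1).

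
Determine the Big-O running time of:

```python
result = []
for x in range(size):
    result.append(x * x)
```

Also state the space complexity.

Time complexity: O(n).
Space complexity: O(n).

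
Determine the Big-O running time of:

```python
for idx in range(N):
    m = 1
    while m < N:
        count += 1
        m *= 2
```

Time complexity: O(n log n).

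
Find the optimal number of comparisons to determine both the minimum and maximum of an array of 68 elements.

Naive approach: 134 comparisons (67 for max + 67 for min).
Optimal: Compare elements in pairs first (floor(n/2) = 34 comparisons), then find max among winners and min among losers (33 comparisons each).
Total: ceil(3n/2) - 2 = 100 comparisons. An adversary argument shows this is also a lower bound.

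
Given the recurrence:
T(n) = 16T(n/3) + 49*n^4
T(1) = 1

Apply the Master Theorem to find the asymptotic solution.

a=16, b=3, f(n)=49*n^4. log_3(16) = 2.524 < 4. Case 3: T(n) = O(n^4).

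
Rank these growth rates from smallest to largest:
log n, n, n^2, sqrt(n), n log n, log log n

Ordered by growth rate: log log n < log n < sqrt(n) < n < n log n < n^2.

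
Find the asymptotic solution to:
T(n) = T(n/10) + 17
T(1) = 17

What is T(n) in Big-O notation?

Each step divides n by 10 and adds 17. After log_10(n) steps, T(n) = O(log n).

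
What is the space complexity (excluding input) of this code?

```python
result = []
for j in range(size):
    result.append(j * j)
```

Space complexity: O(n).
Auxiliary storage grows linearly with the input size n in the worst case.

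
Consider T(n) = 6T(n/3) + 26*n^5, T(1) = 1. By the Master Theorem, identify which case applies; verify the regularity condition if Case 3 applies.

a=6, b=3, f(n)=26*n^5.
log_3(6) = 1.631 < 5.
f(n) = Omega(n^(1.631+epsilon)) for some epsilon > 0, so Case 3 is the candidate.
Regularity: a*f(n/b) = 6*26*(n/3)^5 = (6/243)*26*n^5 <= c*f(n) with c = 6/243 < 1. Satisfied.
Case 3: T(n) = Theta(n^5).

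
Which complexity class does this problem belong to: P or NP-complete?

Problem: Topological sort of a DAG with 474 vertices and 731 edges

This problem is in P: DFS-based topological sort runs in O(V+E).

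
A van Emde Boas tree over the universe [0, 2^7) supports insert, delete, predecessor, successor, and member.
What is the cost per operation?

vEB recursively partitions [0, 128) into sqrt(u) clusters of size sqrt(u). Each operation recurses into either one cluster or the summary, never both: T(u) = T(sqrt(u)) + O(1) => T(u) = O(log log u) = O(log 7). This is worst-case, not just amortized.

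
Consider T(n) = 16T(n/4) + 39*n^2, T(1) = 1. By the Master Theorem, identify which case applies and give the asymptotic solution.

a=16, b=4, f(n)=39*n^2.
log_4(16) = 2, so n^(log_b(a)) = n^2.
f(n) = Theta(n^2), so Case 2 applies.
T(n) = Theta(n^2 log n).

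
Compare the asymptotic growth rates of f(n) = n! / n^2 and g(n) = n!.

g(n) = n! grows faster: the ratio n!/(n!/n^2) = n^2 -> infinity.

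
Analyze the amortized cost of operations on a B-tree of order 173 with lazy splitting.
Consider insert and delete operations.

In a B-tree of order 173, a node splits when it has 173 keys. With lazy splitting, we use potential Phi = number of full nodes + number of near-empty nodes. Each split costs O(1) but reduces potential. Between splits, at least 86 insertions must occur in that node. Amortized structural cost is O(1) per operation, plus O(log_173 n) traversal.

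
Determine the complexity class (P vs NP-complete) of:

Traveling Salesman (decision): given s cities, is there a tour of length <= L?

This problem is NP-complete: reduces from Hamiltonian Cycle.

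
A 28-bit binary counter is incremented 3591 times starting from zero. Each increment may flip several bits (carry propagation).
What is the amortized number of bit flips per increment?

Bit i flips on every 2^i-th increment, so over 3591 increments bit i flips floor(3591/2^i) times. Summing over i: total flips < 2 * 3591. Amortized: < 2 = O(1) per increment.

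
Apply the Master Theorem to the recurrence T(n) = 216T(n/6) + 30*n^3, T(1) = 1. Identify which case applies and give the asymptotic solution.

a=216, b=6, f(n)=30*n^3.
log_6(216) = 3, so n^(log_b(a)) = n^3.
f(n) = Theta(n^3), so Case 2 applies.
T(n) = Theta(n^3 log n).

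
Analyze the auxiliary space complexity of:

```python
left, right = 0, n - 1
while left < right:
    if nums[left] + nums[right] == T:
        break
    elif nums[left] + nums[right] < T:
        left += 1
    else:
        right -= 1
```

Space complexity: O(1).
Only a constant amount of auxiliary storage is used; nothing grows with n.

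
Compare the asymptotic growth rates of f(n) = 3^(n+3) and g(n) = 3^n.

f(n) = 3^(n+3) and g(n) = 3^n are Theta of each other: 3^(n+3) = 3^3 * 3^n = Theta(3^n).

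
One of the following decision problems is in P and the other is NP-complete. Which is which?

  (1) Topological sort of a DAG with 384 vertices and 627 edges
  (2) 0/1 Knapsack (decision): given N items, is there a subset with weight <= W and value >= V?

(1) is P: DFS-based topological sort runs in O(V+E).
(2) is NP-complete: reduces from Subset Sum.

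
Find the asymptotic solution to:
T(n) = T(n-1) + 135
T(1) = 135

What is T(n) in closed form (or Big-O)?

Unrolling: T(n) = T(n-1) + 135 = T(n-2) + 2*135 = ... = T(1) + (n-1)*135 = 135 + (n-1)*135 = 135n.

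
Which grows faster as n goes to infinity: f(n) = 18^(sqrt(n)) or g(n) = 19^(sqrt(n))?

g(n) = 19^(sqrt(n)) grows faster: ratio is (19/18)^(sqrt(n)) -> infinity since 19/18 > 1.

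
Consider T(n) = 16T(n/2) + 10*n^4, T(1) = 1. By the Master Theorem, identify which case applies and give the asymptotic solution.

a=16, b=2, f(n)=10*n^4.
log_2(16) = 4, so n^(log_b(a)) = n^4.
f(n) = Theta(n^4), so Case 2 applies.
T(n) = Theta(n^4 log n).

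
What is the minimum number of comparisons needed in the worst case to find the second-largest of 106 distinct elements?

Lower bound: finding the max needs 106-1 comparisons. By the adversary weight-doubling argument, the max must personally win >= ceil(log_2(106)) = 7 comparisons; the 2nd-largest is among those 7 losers, needing 7-1 more comparisons. Total >= 106-1 + 7-1 = 111. A balanced knockout tournament achieves this.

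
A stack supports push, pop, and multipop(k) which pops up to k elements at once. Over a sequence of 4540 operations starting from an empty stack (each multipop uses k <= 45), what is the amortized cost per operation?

Each element is pushed exactly once and popped at most once (whether by pop or as part of a multipop). So the total number of individual pops over the whole sequence is at most the number of pushes, which is at most 4540. Total work <= 2 * 4540, hence O(1) amortized per operation.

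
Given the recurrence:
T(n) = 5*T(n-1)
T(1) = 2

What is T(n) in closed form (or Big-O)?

Each step multiplies by 5. T(n) = T(1)*5^(n-1) = 2*5^(n-1).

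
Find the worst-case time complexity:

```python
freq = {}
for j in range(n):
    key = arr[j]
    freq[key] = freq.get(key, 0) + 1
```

Time complexity: O(n).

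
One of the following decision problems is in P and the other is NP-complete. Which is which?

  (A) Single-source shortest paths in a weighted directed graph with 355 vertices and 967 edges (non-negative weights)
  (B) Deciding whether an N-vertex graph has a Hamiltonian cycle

(A) is P: Dijkstra's algorithm runs in O((V+E) log V).
(B) is NP-complete: one of Karp's 21 NP-complete problems.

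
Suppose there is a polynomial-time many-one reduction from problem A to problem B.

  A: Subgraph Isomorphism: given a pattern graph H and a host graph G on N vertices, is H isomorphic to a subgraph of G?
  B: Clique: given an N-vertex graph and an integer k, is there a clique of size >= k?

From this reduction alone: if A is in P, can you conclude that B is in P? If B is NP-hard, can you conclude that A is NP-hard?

A poly-time reduction A <=_p B transfers tractability DOWN (B easy => A easy) and hardness UP (A hard => B hard), not the reverse.
From A in P, the reduction alone does NOT give B in P: any problem in P trivially reduces to SAT, yet SAT is not known to be in P.
From B NP-hard, the reduction alone does NOT give A NP-hard: again, easy problems reduce to hard ones.
(Here in fact A is NP-complete and B is NP-complete.)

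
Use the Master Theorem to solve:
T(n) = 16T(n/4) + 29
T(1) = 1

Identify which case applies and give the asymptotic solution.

a=16, b=4, f(n)=29.
log_4(16) = 2 > 0.
Since f(n) = O(n^0) is polynomially smaller than n^2, Case 1 applies.
T(n) = Theta(n^2).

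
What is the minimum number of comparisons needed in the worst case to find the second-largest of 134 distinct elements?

Lower bound: finding the max needs 134-1 comparisons. By the adversary weight-doubling argument, the max must personally win >= ceil(log_2(134)) = 8 comparisons; the 2nd-largest is among those 8 losers, needing 8-1 more comparisons. Total >= 134-1 + 8-1 = 140. A balanced knockout tournament achieves this.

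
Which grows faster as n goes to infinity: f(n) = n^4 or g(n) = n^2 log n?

f(n) = n^4 grows faster: n^4 / (n^2 log n) = n^2/log n -> infinity.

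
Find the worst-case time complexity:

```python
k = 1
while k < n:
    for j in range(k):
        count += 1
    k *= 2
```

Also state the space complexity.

Time complexity: O(n).
Space complexity: O(1).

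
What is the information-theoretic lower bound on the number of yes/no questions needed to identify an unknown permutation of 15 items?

There are 15! = 1307674368000 permutations. Each yes/no question gives at most 1 bit, so at least ceil(log_2(1307674368000)) = 41 questions are needed.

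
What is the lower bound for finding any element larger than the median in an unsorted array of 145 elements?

To find an element larger than the median of 145 elements, we must see Omega(n) elements. Without seeing enough elements, an adversary can make any unseen element the median.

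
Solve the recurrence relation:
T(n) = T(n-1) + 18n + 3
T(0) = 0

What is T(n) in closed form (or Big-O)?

Dominant term in sum is 18*sum(i, i=1..n) = 18*n*(n+1)/2 = O(n^2).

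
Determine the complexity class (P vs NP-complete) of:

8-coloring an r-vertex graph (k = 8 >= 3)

This problem is NP-complete: graph k-coloring for k>=3 is NP-complete by reduction from 3-SAT.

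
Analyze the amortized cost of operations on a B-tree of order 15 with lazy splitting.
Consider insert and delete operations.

In a B-tree of order 15, a node splits when it has 15 keys. With lazy splitting, we use potential Phi = number of full nodes + number of near-empty nodes. Each split costs O(1) but reduces potential. Between splits, at least 7 insertions must occur in that node. Amortized structural cost is O(1) per operation, plus O(log_15 n) traversal.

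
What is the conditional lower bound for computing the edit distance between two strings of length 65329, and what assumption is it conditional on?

Under SETH (the Strong Exponential Time Hypothesis), edit distance on length-65329 strings cannot be computed in O(n^(2-epsilon)) time for any epsilon > 0 (Backurs-Indyk). The reduction is from CNF-SAT via the orthogonal vectors problem.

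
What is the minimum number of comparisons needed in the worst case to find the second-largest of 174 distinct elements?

Lower bound: finding the max needs 174-1 comparisons. By the adversary weight-doubling argument, the max must personally win >= ceil(log_2(174)) = 8 comparisons; the 2nd-largest is among those 8 losers, needing 8-1 more comparisons. Total >= 174-1 + 8-1 = 180. A balanced knockout tournament achieves this.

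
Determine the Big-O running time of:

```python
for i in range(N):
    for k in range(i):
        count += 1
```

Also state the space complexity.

Time complexity: O(n^2).
Space complexity: O(1).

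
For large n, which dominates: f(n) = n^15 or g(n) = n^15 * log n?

g(n) = n^15 * log n grows faster: extra log n factor -> infinity.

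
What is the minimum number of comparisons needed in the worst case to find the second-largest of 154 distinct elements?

Lower bound: finding the max needs 154-1 comparisons. By the adversary weight-doubling argument, the max must personally win >= ceil(log_2(154)) = 8 comparisons; the 2nd-largest is among those 8 losers, needing 8-1 more comparisons. Total >= 154-1 + 8-1 = 160. A balanced knockout tournament achieves this.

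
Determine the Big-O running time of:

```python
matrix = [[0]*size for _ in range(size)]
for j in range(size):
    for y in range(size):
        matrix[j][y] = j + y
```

Time complexity: O(n^2).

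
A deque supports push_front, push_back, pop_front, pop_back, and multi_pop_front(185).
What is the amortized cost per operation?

Assign 2 credits to each push operation. A pop uses 1 saved credit. multi_pop_front(185) uses up to 185 saved credits from previous pushes. Credits never go negative. Amortized cost is O(1).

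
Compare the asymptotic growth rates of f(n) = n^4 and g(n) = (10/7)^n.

g(n) = (10/7)^n grows faster: (10/7)^n is exponential with base 10/7 > 1, dominating every polynomial.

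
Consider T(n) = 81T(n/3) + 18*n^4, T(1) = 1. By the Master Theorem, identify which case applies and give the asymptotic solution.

a=81, b=3, f(n)=18*n^4.
log_3(81) = 4, so n^(log_b(a)) = n^4.
f(n) = Theta(n^4), so Case 2 applies.
T(n) = Theta(n^4 log n).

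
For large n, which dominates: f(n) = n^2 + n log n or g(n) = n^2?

f(n) = n^2 + n log n and g(n) = n^2 are Theta of each other: the lower-order n log n term is o(n^2); both are Theta(n^2).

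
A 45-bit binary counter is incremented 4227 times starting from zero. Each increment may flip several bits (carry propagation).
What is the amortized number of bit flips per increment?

Bit i flips on every 2^i-th increment, so over 4227 increments bit i flips floor(4227/2^i) times. Summing over i: total flips < 2 * 4227. Amortized: < 2 = O(1) per increment.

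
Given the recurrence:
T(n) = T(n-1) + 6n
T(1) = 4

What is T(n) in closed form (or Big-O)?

Unrolling: T(n) = 4 + 6*(2 + 3 + ... + n) = 4 + 6*(n(n+1)/2 - 1) = O(n^2).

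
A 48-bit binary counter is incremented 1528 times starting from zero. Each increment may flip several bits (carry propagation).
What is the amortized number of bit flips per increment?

Bit i flips on every 2^i-th increment, so over 1528 increments bit i flips floor(1528/2^i) times. Summing over i: total flips < 2 * 1528. Amortized: < 2 = O(1) per increment.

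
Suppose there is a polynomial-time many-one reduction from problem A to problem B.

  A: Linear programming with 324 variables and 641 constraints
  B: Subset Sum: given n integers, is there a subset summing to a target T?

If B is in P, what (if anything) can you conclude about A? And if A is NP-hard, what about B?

A poly-time reduction A <=_p B means any A-instance can be transformed to a B-instance in poly time.
If B is in P: compose the reduction with B's poly-time algorithm to solve A in poly time, so A is in P.
If A is NP-hard: every NP problem reduces to A, which reduces to B; composing reductions, every NP problem reduces to B, so B is NP-hard.
(Here in fact A is P and B is NP-complete.)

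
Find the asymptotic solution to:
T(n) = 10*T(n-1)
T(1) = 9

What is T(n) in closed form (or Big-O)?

Each step multiplies by 10. T(n) = T(1)*10^(n-1) = 9*10^(n-1).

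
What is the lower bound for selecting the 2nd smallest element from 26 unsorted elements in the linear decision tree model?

Selecting the 2nd smallest of 26 elements requires Omega(n) comparisons. Every element must be compared at least once. The BFPRT algorithm achieves O(n), making this tight.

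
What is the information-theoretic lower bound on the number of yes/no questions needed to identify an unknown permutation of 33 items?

There are 33! = 8683317618811886495518194401280000000 permutations. Each yes/no question gives at most 1 bit, so at least ceil(log_2(8683317618811886495518194401280000000)) = 123 questions are needed.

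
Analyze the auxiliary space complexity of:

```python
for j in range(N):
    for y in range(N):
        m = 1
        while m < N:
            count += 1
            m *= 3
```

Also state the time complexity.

Space complexity: O(1).
Only a constant amount of auxiliary storage is used; nothing grows with n.
Time complexity: O(n^2 log n).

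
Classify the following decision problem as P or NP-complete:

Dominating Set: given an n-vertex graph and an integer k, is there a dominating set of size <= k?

This problem is NP-complete: reduces from Set Cover (with k part of the input).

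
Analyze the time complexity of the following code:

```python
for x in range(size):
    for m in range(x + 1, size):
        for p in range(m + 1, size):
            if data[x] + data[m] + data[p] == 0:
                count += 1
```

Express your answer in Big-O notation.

Time complexity: O(n^3).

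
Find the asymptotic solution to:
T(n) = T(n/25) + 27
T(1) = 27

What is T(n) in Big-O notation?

Each step divides n by 25 and adds 27. After log_25(n) steps, T(n) = O(log n).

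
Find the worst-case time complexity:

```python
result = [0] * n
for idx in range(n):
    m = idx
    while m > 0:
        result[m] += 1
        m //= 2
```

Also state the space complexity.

Time complexity: O(n log n).
Space complexity: O(n).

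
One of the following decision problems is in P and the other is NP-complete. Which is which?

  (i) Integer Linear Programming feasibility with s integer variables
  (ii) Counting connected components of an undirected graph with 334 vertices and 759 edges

(i) is NP-complete: ILP feasibility is NP-complete (LP relaxation is in P).
(ii) is P: BFS/DFS visits each vertex and edge once: O(V+E).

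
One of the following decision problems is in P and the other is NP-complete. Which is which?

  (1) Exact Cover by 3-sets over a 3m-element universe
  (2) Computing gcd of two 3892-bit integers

(1) is NP-complete: one of Karp's 21 NP-complete problems.
(2) is P: the Euclidean algorithm runs in polynomial time in the bit-length.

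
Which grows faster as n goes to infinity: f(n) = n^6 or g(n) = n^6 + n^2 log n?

f(n) = n^6 and g(n) = n^6 + n^2 log n are Theta of each other: the lower-order n^2 log n term is o(n^6); both are Theta(n^6).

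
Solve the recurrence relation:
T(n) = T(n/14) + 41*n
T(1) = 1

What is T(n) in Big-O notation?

Geometric series: 41*n*(1 + 1/14 + 1/14^2 + ...) = O(n). T(n) = O(n).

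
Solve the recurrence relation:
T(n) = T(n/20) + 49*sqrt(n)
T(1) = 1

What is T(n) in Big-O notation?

Each level contributes sqrt(n/20^k). Geometric series with ratio 1/sqrt(20) < 1 sums to O(sqrt(n)).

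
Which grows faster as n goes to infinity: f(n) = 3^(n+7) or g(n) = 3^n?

f(n) = 3^(n+7) and g(n) = 3^n are Theta of each other: 3^(n+7) = 3^7 * 3^n = Theta(3^n).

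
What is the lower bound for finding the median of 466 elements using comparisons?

To find the median of 466 elements, every element must be compared at least once, so the lower bound is Omega(n). The BFPRT algorithm achieves O(n), making this tight.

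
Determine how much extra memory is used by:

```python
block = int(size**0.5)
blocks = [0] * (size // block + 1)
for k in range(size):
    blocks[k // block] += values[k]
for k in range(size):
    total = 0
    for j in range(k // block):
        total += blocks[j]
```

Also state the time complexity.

Space complexity: O(sqrt(n)).
Storage scales with sqrt(n).
Time complexity: O(n * sqrt(n)).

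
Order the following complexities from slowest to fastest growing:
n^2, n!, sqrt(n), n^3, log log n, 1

Ordered by growth rate: 1 < log log n < sqrt(n) < n^2 < n^3 < n!.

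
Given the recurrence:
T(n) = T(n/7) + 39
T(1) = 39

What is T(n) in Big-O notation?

Each step divides n by 7 and adds 39. After log_7(n) steps, T(n) = O(log n).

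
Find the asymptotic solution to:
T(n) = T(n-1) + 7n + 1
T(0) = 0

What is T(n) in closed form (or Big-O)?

Dominant term in sum is 7*sum(i, i=1..n) = 7*n*(n+1)/2 = O(n^2).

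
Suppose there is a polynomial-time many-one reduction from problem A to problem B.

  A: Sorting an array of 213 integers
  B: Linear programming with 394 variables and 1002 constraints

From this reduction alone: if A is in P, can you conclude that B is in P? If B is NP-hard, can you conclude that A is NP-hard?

A poly-time reduction A <=_p B transfers tractability DOWN (B easy => A easy) and hardness UP (A hard => B hard), not the reverse.
From A in P, the reduction alone does NOT give B in P: any problem in P trivially reduces to SAT, yet SAT is not known to be in P.
From B NP-hard, the reduction alone does NOT give A NP-hard: again, easy problems reduce to hard ones.
(Here in fact A is P and B is P.)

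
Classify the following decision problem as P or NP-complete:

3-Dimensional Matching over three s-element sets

This problem is NP-complete: one of Karp's 21 NP-complete problems.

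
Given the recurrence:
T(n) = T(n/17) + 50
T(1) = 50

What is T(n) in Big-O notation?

Each step divides n by 17 and adds 50. After log_17(n) steps, T(n) = O(log n).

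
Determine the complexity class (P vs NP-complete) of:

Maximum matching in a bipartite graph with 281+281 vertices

This problem is in P: Hopcroft-Karp runs in O(E sqrt(V)).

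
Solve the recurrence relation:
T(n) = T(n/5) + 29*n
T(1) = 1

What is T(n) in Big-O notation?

Geometric series: 29*n*(1 + 1/5 + 1/5^2 + ...) = O(n). T(n) = O(n).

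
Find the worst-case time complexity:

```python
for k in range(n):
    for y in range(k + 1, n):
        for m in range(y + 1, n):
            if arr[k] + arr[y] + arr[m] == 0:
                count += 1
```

Time complexity: O(n^3).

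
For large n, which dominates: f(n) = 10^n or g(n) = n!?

g(n) = n! grows faster: n!/10^n -> infinity by Stirling.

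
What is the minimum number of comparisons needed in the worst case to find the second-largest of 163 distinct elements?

Lower bound: finding the max needs 163-1 comparisons. By the adversary weight-doubling argument, the max must personally win >= ceil(log_2(163)) = 8 comparisons; the 2nd-largest is among those 8 losers, needing 8-1 more comparisons. Total >= 163-1 + 8-1 = 169. A balanced knockout tournament achieves this.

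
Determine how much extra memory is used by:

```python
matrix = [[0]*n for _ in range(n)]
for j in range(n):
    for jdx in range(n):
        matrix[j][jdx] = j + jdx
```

Space complexity: O(n^2).
A 2D structure of size n x n is allocated.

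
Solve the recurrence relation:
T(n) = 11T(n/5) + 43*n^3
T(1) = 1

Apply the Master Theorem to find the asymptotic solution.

a=11, b=5, f(n)=43*n^3. log_5(11) = 1.49 < 3. Case 3: T(n) = O(n^3).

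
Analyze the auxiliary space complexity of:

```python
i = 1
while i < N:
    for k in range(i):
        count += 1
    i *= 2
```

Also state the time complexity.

Space complexity: O(1).
Only a constant amount of auxiliary storage is used; nothing grows with n.
Time complexity: O(n).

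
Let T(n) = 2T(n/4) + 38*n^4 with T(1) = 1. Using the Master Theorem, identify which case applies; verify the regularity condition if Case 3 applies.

a=2, b=4, f(n)=38*n^4.
log_4(2) = 0.5 < 4.
f(n) = Omega(n^(0.5+epsilon)) for some epsilon > 0, so Case 3 is the candidate.
Regularity: a*f(n/b) = 2*38*(n/4)^4 = (2/256)*38*n^4 <= c*f(n) with c = 2/256 < 1. Satisfied.
Case 3: T(n) = Theta(n^4).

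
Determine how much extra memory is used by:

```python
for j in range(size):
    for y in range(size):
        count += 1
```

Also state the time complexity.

Space complexity: O(1).
Only a constant amount of auxiliary storage is used; nothing grows with n.
Time complexity: O(n^2).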